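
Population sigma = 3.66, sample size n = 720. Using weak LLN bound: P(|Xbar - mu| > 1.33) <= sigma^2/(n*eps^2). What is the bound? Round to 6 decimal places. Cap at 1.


bound = min(1, sigma^2/(n*eps^2))
sigma^2 = 3.66^2 = 13.3956
n*eps^2 = 720 * 1.33^2 = 720 * 1.7689 = 1273.608
sigma^2/(n*eps^2) = 13.3956 / 1273.608 ≈ 0.01051784

0.010518


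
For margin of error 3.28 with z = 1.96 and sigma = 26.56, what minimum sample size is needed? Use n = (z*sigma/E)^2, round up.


z*sigma/E = 1.96 * 26.56 / 3.28 = 16268/1025 ≈ 15.871220
(z*sigma/E)^2 ≈ 251.895609
round up: n = 252

252


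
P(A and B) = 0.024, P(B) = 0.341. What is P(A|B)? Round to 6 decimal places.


P(A|B) = P(A and B) / P(B) = 0.024 / 0.341 = 24/341 ≈ 0.07038123

0.070381


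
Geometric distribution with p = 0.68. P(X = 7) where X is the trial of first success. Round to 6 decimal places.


P = (1-p)^(k-1) * p
(1-p)^(k-1) = 0.32^6 ≈ 0.001073742
P = 0.001073742 * 0.68 ≈ 0.0007301444

0.000730


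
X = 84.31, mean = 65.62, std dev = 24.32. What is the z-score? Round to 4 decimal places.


z = (X - mu) / sigma
X - mu = 84.31 - 65.62 = 18.69
z = 18.69 / 24.32 = 1869/2432 ≈ 0.768503

0.7685


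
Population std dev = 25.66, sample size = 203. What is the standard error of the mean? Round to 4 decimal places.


SE = sigma / sqrt(n)
sqrt(203) ≈ 14.247807
SE = 25.66 / 14.247807 ≈ 1.800979

1.8010


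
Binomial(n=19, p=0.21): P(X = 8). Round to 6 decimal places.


P = C(n,k) * p^k * (1-p)^(n-k)
C(19,8) = 75582
p^k = 0.21^8 ≈ 0.000003782286
(1-p)^(n-k) = 0.79^11 ≈ 0.07479938
P = 75582 * 0.000003782286 * 0.07479938 ≈ 0.021383

0.021383


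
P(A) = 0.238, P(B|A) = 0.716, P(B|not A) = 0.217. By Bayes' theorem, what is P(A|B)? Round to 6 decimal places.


P(A|B) = P(B|A)*P(A) / P(B), P(B) = P(B|A)*P(A) + P(B|not A)*P(not A)
P(B|A)*P(A) = 0.716 * 0.238 = 0.170408
P(B|not A)*P(not A) = 0.217 * 0.762 = 0.165354
P(B) = 0.170408 + 0.165354 = 0.335762
P(A|B) = 0.170408 / 0.335762 ≈ 0.50752616

0.507526


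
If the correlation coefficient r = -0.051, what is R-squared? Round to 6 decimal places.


R^2 = r^2 = (-0.051)^2 = 0.002601

0.002601


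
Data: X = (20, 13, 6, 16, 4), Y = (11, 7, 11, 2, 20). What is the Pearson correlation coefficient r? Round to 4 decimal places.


r = sum((xi-xbar)(yi-ybar)) / sqrt(sum((xi-xbar)^2) * sum((yi-ybar)^2))
n = 5, xbar = 59/5 = 11.8, ybar = 51/5 = 10.2
Sxy = sum((xi-xbar)(yi-ybar)) = -112.8
Sxx = sum((xi-xbar)^2) = 180.8
Syy = sum((yi-ybar)^2) = 174.8
sqrt(Sxx*Syy) ≈ 177.774689
r = Sxy / sqrt(Sxx*Syy) = -112.8 / 177.774689 ≈ -0.634511

-0.6345


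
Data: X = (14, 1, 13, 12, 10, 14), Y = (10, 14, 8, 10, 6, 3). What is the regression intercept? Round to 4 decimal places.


a = ybar - b*xbar, where b = sum((xi-xbar)(yi-ybar)) / sum((xi-xbar)^2)
n = 6, xbar = 64/6 = 32/3 ≈ 10.666667, ybar = 51/6 = 8.5
Sxy = sum((xi-xbar)(yi-ybar)) = -64
Sxx = sum((xi-xbar)^2) = 370/3 ≈ 123.333333
b = Sxy / Sxx = -96/185 ≈ -0.518919
a = 8.5 - (-0.518919) * 10.666667 = 5193/370 ≈ 14.035135

14.0351


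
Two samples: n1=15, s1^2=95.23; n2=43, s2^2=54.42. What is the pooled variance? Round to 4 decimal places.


sp^2 = ((n1-1)*s1^2 + (n2-1)*s2^2)/(n1+n2-2)
(n1-1)*s1^2 = 14 * 95.23 = 1333.22
(n2-1)*s2^2 = 42 * 54.42 = 2285.64
numerator = 1333.22 + 2285.64 = 3618.86
n1+n2-2 = 56
sp^2 = 3618.86 / 56 = 64.6225

64.6225


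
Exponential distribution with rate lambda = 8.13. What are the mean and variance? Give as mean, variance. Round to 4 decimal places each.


mean = 1/lam, var = 1/lam^2
mean = 1 / 8.13 = 100/813 ≈ 0.123001
lam^2 = 8.13^2 = 66.0969
var = 1 / 66.0969 ≈ 0.015129

0.1230, 0.0151


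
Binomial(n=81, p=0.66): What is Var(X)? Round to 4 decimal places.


Var = n*p*(1-p) = 81 * 0.66 * 0.34 = 18.1764

18.1764


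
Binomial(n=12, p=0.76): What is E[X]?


E[X] = n*p = 12 * 0.76 = 9.12

9.12


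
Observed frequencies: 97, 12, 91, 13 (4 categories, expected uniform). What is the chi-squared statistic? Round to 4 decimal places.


chi2 = sum((O-E)^2/E), E = total/4
total = 213, E = 213/4 = 53.25
(97 - 53.25)^2 / 53.25 = 1914.0625 / 53.25 = 30625/852 ≈ 35.944836
(12 - 53.25)^2 / 53.25 = 1701.5625 / 53.25 = 9075/284 ≈ 31.954225
(91 - 53.25)^2 / 53.25 = 1425.0625 / 53.25 = 22801/852 ≈ 26.761737
(13 - 53.25)^2 / 53.25 = 1620.0625 / 53.25 = 25921/852 ≈ 30.423709
chi2 = 8881/71 ≈ 125.084507

125.0845


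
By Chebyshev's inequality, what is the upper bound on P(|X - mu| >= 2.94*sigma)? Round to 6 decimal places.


P <= 1/k^2
k^2 = 2.94^2 = 8.6436
1/k^2 = 1 / 8.6436 ≈ 0.11569254

0.115693


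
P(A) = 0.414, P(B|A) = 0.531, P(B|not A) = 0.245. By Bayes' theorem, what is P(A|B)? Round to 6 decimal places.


P(A|B) = P(B|A)*P(A) / P(B), P(B) = P(B|A)*P(A) + P(B|not A)*P(not A)
P(B|A)*P(A) = 0.531 * 0.414 = 0.219834
P(B|not A)*P(not A) = 0.245 * 0.586 = 0.14357
P(B) = 0.219834 + 0.14357 = 0.363404
P(A|B) = 0.219834 / 0.363404 ≈ 0.60493005

0.604930


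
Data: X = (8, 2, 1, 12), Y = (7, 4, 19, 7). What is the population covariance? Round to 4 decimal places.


Cov = (1/n)*sum((xi-xbar)(yi-ybar))
n = 4, xbar = 23/4 = 5.75, ybar = 37/4 = 9.25
sum((xi-xbar)(yi-ybar)) = -45.75
Cov = -45.75 / 4 = -11.4375

-11.4375


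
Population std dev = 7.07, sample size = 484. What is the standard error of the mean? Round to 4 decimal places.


SE = sigma / sqrt(n)
sqrt(484) = 22
SE = 7.07 / 22 = 707/2200 ≈ 0.321364

0.3214


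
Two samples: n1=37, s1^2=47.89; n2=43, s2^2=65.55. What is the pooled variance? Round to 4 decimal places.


sp^2 = ((n1-1)*s1^2 + (n2-1)*s2^2)/(n1+n2-2)
(n1-1)*s1^2 = 36 * 47.89 = 1724.04
(n2-1)*s2^2 = 42 * 65.55 = 2753.1
numerator = 1724.04 + 2753.1 = 4477.14
n1+n2-2 = 78
sp^2 = 4477.14 / 78 = 74619/1300 ≈ 57.399231

57.3992


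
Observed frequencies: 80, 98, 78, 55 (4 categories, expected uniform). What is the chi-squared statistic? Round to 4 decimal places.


chi2 = sum((O-E)^2/E), E = total/4
total = 311, E = 311/4 = 77.75
(80 - 77.75)^2 / 77.75 = 5.0625 / 77.75 = 81/1244 ≈ 0.065113
(98 - 77.75)^2 / 77.75 = 410.0625 / 77.75 = 6561/1244 ≈ 5.274116
(78 - 77.75)^2 / 77.75 = 0.0625 / 77.75 = 1/1244 ≈ 0.000804
(55 - 77.75)^2 / 77.75 = 517.5625 / 77.75 = 8281/1244 ≈ 6.656752
chi2 = 3731/311 ≈ 11.996785

11.9968


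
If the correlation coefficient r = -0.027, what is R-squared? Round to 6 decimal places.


R^2 = r^2 = (-0.027)^2 = 0.000729

0.000729


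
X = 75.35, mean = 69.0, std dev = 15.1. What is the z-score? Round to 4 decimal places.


z = (X - mu) / sigma
X - mu = 75.35 - 69.0 = 6.35
z = 6.35 / 15.1 = 127/302 ≈ 0.420530

0.4205


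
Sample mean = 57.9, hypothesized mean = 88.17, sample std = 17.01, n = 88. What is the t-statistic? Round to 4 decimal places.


t = (xbar - mu0) / (s/sqrt(n))
xbar - mu0 = 57.9 - 88.17 = -30.27
sqrt(88) ≈ 9.38083152
s/sqrt(n) = 17.01 / 9.38083152 ≈ 1.81327209
t = -30.27 / 1.81327209 ≈ -16.693578

-16.6936


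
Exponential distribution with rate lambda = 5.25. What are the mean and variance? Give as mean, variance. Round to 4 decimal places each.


mean = 1/lam, var = 1/lam^2
mean = 1 / 5.25 = 4/21 ≈ 0.190476
lam^2 = 5.25^2 = 27.5625
var = 1 / 27.5625 = 16/441 ≈ 0.036281

0.1905, 0.0363


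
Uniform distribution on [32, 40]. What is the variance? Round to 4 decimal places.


Var = (b-a)^2 / 12
(b-a)^2 = (40 - 32)^2 = 64
Var = 64/12 ≈ 5.333333

5.3333


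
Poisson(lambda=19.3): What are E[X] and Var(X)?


E[X] = Var(X) = lambda = 19.3

19.3, 19.3


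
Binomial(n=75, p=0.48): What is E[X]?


E[X] = n*p = 75 * 0.48 = 36

36


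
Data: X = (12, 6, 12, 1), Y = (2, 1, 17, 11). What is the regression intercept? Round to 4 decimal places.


a = ybar - b*xbar, where b = sum((xi-xbar)(yi-ybar)) / sum((xi-xbar)^2)
n = 4, xbar = 31/4 = 7.75, ybar = 31/4 = 7.75
Sxy = sum((xi-xbar)(yi-ybar)) = 4.75
Sxx = sum((xi-xbar)^2) = 84.75
b = Sxy / Sxx = 19/339 ≈ 0.056047
a = 7.75 - 0.056047 * 7.75 = 2480/339 ≈ 7.315634

7.3156


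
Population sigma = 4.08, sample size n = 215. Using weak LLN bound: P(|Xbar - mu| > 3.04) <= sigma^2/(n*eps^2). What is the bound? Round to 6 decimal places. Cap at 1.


bound = min(1, sigma^2/(n*eps^2))
sigma^2 = 4.08^2 = 16.6464
n*eps^2 = 215 * 3.04^2 = 215 * 9.2416 = 1986.944
sigma^2/(n*eps^2) = 16.6464 / 1986.944 ≈ 0.00837789

0.008378


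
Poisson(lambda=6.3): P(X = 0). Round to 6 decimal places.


P = e^(-lam) * lam^k / k!
e^(-6.3) ≈ 0.001836305
lam^k = 6.3^0 = 1
k! = 0! = 1
P = 0.001836305 * 1 / 1 ≈ 0.001836

0.001836


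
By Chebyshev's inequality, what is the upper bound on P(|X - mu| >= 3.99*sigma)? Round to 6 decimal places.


P <= 1/k^2
k^2 = 3.99^2 = 15.9201
1/k^2 = 1 / 15.9201 ≈ 0.06281368

0.062814


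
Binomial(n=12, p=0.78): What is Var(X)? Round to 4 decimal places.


Var = n*p*(1-p) = 12 * 0.78 * 0.22 = 2.0592

2.0592


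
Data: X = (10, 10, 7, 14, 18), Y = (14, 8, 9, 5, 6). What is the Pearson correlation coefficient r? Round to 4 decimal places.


r = sum((xi-xbar)(yi-ybar)) / sqrt(sum((xi-xbar)^2) * sum((yi-ybar)^2))
n = 5, xbar = 59/5 = 11.8, ybar = 42/5 = 8.4
Sxy = sum((xi-xbar)(yi-ybar)) = -34.6
Sxx = sum((xi-xbar)^2) = 72.8
Syy = sum((yi-ybar)^2) = 49.2
sqrt(Sxx*Syy) ≈ 59.847807
r = Sxy / sqrt(Sxx*Syy) = -34.6 / 59.847807 ≈ -0.578133

-0.5781


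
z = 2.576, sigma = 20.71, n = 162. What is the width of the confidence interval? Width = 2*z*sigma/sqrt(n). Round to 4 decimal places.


width = 2*z*sigma/sqrt(n)
2*z*sigma = 2 * 2.576 * 20.71 = 106.69792
sqrt(162) ≈ 12.727922
width = 106.69792 / 12.727922 ≈ 8.382980

8.3830


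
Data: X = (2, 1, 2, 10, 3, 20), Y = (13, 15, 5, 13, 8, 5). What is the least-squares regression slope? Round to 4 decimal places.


b = sum((xi-xbar)(yi-ybar)) / sum((xi-xbar)^2)
n = 6, xbar = 38/6 = 19/3 ≈ 6.333333, ybar = 59/6 ≈ 9.833333
Sxy = sum((xi-xbar)(yi-ybar)) = -206/3 ≈ -68.666667
Sxx = sum((xi-xbar)^2) = 832/3 ≈ 277.333333
b = Sxy / Sxx = -103/416 ≈ -0.247596

-0.2476


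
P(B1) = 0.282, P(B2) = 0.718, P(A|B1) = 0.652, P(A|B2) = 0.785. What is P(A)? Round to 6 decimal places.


P(A) = P(A|B1)*P(B1) + P(A|B2)*P(B2)
P(A|B1)*P(B1) = 0.652 * 0.282 = 0.183864
P(A|B2)*P(B2) = 0.785 * 0.718 = 0.56363
P(A) = 0.183864 + 0.56363 = 0.747494

0.747494


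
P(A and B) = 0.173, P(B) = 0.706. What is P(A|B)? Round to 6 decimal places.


P(A|B) = P(A and B) / P(B) = 0.173 / 0.706 = 173/706 ≈ 0.24504249

0.245042


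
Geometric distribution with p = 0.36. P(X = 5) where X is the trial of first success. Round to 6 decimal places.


P = (1-p)^(k-1) * p
(1-p)^(k-1) = 0.64^4 ≈ 0.1677722
P = 0.1677722 * 0.36 ≈ 0.06039798

0.060398


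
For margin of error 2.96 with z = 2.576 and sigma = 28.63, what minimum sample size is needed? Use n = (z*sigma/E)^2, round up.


z*sigma/E = 2.576 * 28.63 / 2.96 ≈ 24.915838
(z*sigma/E)^2 ≈ 620.798975
round up: n = 621

621


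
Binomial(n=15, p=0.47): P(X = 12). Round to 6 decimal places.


P = C(n,k) * p^k * (1-p)^(n-k)
C(15,12) = 455
p^k = 0.47^12 ≈ 0.0001161915
(1-p)^(n-k) = 0.53^3 = 0.148877
P = 455 * 0.0001161915 * 0.148877 ≈ 0.007871

0.007871


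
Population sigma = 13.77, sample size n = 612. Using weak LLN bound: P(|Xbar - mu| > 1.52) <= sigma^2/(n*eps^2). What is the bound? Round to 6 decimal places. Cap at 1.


bound = min(1, sigma^2/(n*eps^2))
sigma^2 = 13.77^2 = 189.6129
n*eps^2 = 612 * 1.52^2 = 612 * 2.3104 = 1413.9648
sigma^2/(n*eps^2) = 189.6129 / 1413.9648 ≈ 0.13410016

0.134100


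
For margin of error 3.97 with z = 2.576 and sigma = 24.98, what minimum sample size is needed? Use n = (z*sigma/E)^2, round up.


z*sigma/E = 2.576 * 24.98 / 3.97 ≈ 16.208685
(z*sigma/E)^2 ≈ 262.721474
round up: n = 263

263


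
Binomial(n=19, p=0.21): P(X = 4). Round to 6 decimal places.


P = C(n,k) * p^k * (1-p)^(n-k)
C(19,4) = 3876
p^k = 0.21^4 = 0.00194481
(1-p)^(n-k) = 0.79^15 ≈ 0.02913442
P = 3876 * 0.00194481 * 0.02913442 ≈ 0.219618

0.219618


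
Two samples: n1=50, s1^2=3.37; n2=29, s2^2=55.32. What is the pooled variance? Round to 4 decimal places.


sp^2 = ((n1-1)*s1^2 + (n2-1)*s2^2)/(n1+n2-2)
(n1-1)*s1^2 = 49 * 3.37 = 165.13
(n2-1)*s2^2 = 28 * 55.32 = 1548.96
numerator = 165.13 + 1548.96 = 1714.09
n1+n2-2 = 77
sp^2 = 1714.09 / 77 = 24487/1100 ≈ 22.260909

22.2609


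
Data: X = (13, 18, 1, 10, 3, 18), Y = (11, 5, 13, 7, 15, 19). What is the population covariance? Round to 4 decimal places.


Cov = (1/n)*sum((xi-xbar)(yi-ybar))
n = 6, xbar = 63/6 = 10.5, ybar = 70/6 = 35/3 ≈ 11.666667
sum((xi-xbar)(yi-ybar)) = -32
Cov = -32 / 6 = -16/3 ≈ -5.333333

-5.3333


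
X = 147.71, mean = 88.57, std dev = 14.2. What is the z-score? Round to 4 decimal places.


z = (X - mu) / sigma
X - mu = 147.71 - 88.57 = 59.14
z = 59.14 / 14.2 = 2957/710 ≈ 4.164789

4.1648


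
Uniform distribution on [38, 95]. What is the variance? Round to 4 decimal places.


Var = (b-a)^2 / 12
(b-a)^2 = (95 - 38)^2 = 3249
Var = 3249/12 = 270.75

270.7500


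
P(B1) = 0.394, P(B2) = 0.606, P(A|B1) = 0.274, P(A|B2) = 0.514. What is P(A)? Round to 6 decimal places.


P(A) = P(A|B1)*P(B1) + P(A|B2)*P(B2)
P(A|B1)*P(B1) = 0.274 * 0.394 = 0.107956
P(A|B2)*P(B2) = 0.514 * 0.606 = 0.311484
P(A) = 0.107956 + 0.311484 = 0.41944

0.419440


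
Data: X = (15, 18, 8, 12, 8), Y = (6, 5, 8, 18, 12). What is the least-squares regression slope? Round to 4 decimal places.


b = sum((xi-xbar)(yi-ybar)) / sum((xi-xbar)^2)
n = 5, xbar = 61/5 = 12.2, ybar = 49/5 = 9.8
Sxy = sum((xi-xbar)(yi-ybar)) = -41.8
Sxx = sum((xi-xbar)^2) = 76.8
b = Sxy / Sxx = -209/384 ≈ -0.544271

-0.5443


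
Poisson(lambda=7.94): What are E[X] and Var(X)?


E[X] = Var(X) = lambda = 7.94

7.94, 7.94


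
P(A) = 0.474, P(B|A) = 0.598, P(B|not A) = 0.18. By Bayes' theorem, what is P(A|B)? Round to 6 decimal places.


P(A|B) = P(B|A)*P(A) / P(B), P(B) = P(B|A)*P(A) + P(B|not A)*P(not A)
P(B|A)*P(A) = 0.598 * 0.474 = 0.283452
P(B|not A)*P(not A) = 0.18 * 0.526 = 0.09468
P(B) = 0.283452 + 0.09468 = 0.378132
P(A|B) = 0.283452 / 0.378132 ≈ 0.74961125

0.749611


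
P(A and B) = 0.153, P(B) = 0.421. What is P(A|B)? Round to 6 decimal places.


P(A|B) = P(A and B) / P(B) = 0.153 / 0.421 = 153/421 ≈ 0.36342043

0.363420


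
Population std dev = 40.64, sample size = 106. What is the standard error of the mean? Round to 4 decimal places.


SE = sigma / sqrt(n)
sqrt(106) ≈ 10.295630
SE = 40.64 / 10.295630 ≈ 3.947306

3.9473


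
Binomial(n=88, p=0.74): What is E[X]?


E[X] = n*p = 88 * 0.74 = 65.12

65.12


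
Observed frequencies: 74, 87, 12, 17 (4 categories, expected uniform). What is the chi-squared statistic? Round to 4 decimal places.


chi2 = sum((O-E)^2/E), E = total/4
total = 190, E = 190/4 = 47.5
(74 - 47.5)^2 / 47.5 = 702.25 / 47.5 = 2809/190 ≈ 14.784211
(87 - 47.5)^2 / 47.5 = 1560.25 / 47.5 = 6241/190 ≈ 32.847368
(12 - 47.5)^2 / 47.5 = 1260.25 / 47.5 = 5041/190 ≈ 26.531579
(17 - 47.5)^2 / 47.5 = 930.25 / 47.5 = 3721/190 ≈ 19.584211
chi2 = 8906/95 ≈ 93.747368

93.7474


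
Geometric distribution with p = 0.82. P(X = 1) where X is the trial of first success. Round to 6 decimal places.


P = (1-p)^(k-1) * p
(1-p)^(k-1) = 0.18^0 = 1
P = 1 * 0.82 = 0.82

0.820000


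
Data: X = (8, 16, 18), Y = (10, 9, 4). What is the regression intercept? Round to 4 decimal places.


a = ybar - b*xbar, where b = sum((xi-xbar)(yi-ybar)) / sum((xi-xbar)^2)
n = 3, xbar = 42/3 = 14, ybar = 23/3 ≈ 7.666667
Sxy = sum((xi-xbar)(yi-ybar)) = -26
Sxx = sum((xi-xbar)^2) = 56
b = Sxy / Sxx = -13/28 ≈ -0.464286
a = 7.666667 - (-0.464286) * 14 = 85/6 ≈ 14.166667

14.1667


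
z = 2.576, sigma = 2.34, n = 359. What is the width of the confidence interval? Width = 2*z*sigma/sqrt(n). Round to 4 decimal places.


width = 2*z*sigma/sqrt(n)
2*z*sigma = 2 * 2.576 * 2.34 = 12.05568
sqrt(359) ≈ 18.947295
width = 12.05568 / 18.947295 ≈ 0.636274

0.6363


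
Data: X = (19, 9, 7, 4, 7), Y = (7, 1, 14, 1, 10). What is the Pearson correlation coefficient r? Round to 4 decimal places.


r = sum((xi-xbar)(yi-ybar)) / sqrt(sum((xi-xbar)^2) * sum((yi-ybar)^2))
n = 5, xbar = 46/5 = 9.2, ybar = 33/5 = 6.6
Sxy = sum((xi-xbar)(yi-ybar)) = 10.4
Sxx = sum((xi-xbar)^2) = 132.8
Syy = sum((yi-ybar)^2) = 129.2
sqrt(Sxx*Syy) ≈ 130.987633
r = Sxy / sqrt(Sxx*Syy) = 10.4 / 130.987633 ≈ 0.079397

0.0794


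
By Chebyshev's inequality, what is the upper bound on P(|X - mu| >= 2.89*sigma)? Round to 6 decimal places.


P <= 1/k^2
k^2 = 2.89^2 = 8.3521
1/k^2 = 1 / 8.3521 ≈ 0.11973037

0.119730


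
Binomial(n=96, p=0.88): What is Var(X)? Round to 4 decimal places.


Var = n*p*(1-p) = 96 * 0.88 * 0.12 = 10.1376

10.1376


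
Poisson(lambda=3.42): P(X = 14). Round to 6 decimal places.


P = e^(-lam) * lam^k / k!
e^(-3.42) ≈ 0.03271243
lam^k = 3.42^14 ≈ 29947838.661888
k! = 14! = 87178291200
P = 0.03271243 * 29947838.661888 / 87178291200 ≈ 0.000011

0.000011


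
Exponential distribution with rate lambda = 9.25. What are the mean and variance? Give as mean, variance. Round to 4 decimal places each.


mean = 1/lam, var = 1/lam^2
mean = 1 / 9.25 = 4/37 ≈ 0.108108
lam^2 = 9.25^2 = 85.5625
var = 1 / 85.5625 = 16/1369 ≈ 0.011687

0.1081, 0.0117


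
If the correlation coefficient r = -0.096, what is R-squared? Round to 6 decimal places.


R^2 = r^2 = (-0.096)^2 = 0.009216

0.009216


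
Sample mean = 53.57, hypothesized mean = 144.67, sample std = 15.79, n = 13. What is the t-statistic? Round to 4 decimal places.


t = (xbar - mu0) / (s/sqrt(n))
xbar - mu0 = 53.57 - 144.67 = -91.1
sqrt(13) ≈ 3.60555128
s/sqrt(n) = 15.79 / 3.60555128 ≈ 4.37935805
t = -91.1 / 4.37935805 ≈ -20.802136

-20.8021


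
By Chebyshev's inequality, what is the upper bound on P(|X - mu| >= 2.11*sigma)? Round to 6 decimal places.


P <= 1/k^2
k^2 = 2.11^2 = 4.4521
1/k^2 = 1 / 4.4521 ≈ 0.22461310

0.224613


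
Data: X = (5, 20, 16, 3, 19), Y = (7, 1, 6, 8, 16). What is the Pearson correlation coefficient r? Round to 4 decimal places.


r = sum((xi-xbar)(yi-ybar)) / sqrt(sum((xi-xbar)^2) * sum((yi-ybar)^2))
n = 5, xbar = 63/5 = 12.6, ybar = 38/5 = 7.6
Sxy = sum((xi-xbar)(yi-ybar)) = 0.2
Sxx = sum((xi-xbar)^2) = 257.2
Syy = sum((yi-ybar)^2) = 117.2
sqrt(Sxx*Syy) ≈ 173.619815
r = Sxy / sqrt(Sxx*Syy) = 0.2 / 173.619815 ≈ 0.001152

0.0012


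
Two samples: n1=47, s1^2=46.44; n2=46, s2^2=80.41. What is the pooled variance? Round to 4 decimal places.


sp^2 = ((n1-1)*s1^2 + (n2-1)*s2^2)/(n1+n2-2)
(n1-1)*s1^2 = 46 * 46.44 = 2136.24
(n2-1)*s2^2 = 45 * 80.41 = 3618.45
numerator = 2136.24 + 3618.45 = 5754.69
n1+n2-2 = 91
sp^2 = 5754.69 / 91 = 575469/9100 ≈ 63.238352

63.2384


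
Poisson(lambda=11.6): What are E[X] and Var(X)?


E[X] = Var(X) = lambda = 11.6

11.6, 11.6


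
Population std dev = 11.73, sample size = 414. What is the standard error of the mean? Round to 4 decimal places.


SE = sigma / sqrt(n)
sqrt(414) ≈ 20.346990
SE = 11.73 / 20.346990 ≈ 0.576498

0.5765


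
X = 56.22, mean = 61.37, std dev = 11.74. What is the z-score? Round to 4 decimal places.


z = (X - mu) / sigma
X - mu = 56.22 - 61.37 = -5.15
z = -5.15 / 11.74 = -515/1174 ≈ -0.438671

-0.4387


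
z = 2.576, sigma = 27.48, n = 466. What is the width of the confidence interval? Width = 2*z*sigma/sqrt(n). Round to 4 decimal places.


width = 2*z*sigma/sqrt(n)
2*z*sigma = 2 * 2.576 * 27.48 = 141.57696
sqrt(466) ≈ 21.587033
width = 141.57696 / 21.587033 ≈ 6.558426

6.5584


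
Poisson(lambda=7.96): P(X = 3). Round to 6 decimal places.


P = e^(-lam) * lam^k / k!
e^(-7.96) ≈ 0.0003491531
lam^k = 7.96^3 = 504.358336
k! = 3! = 6
P = 0.0003491531 * 504.358336 / 6 ≈ 0.029350

0.029350


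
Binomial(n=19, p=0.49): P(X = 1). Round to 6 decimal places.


P = C(n,k) * p^k * (1-p)^(n-k)
C(19,1) = 19
p^k = 0.49^1 = 0.49
(1-p)^(n-k) = 0.51^18 ≈ 0.000005448327
P = 19 * 0.49 * 0.000005448327 ≈ 0.000051

0.000051


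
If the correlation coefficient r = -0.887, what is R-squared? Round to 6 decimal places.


R^2 = r^2 = (-0.887)^2 = 0.786769

0.786769


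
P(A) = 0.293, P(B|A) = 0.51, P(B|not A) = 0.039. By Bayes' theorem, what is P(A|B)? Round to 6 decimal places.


P(A|B) = P(B|A)*P(A) / P(B), P(B) = P(B|A)*P(A) + P(B|not A)*P(not A)
P(B|A)*P(A) = 0.51 * 0.293 = 0.14943
P(B|not A)*P(not A) = 0.039 * 0.707 = 0.027573
P(B) = 0.14943 + 0.027573 = 0.177003
P(A|B) = 0.14943 / 0.177003 ≈ 0.84422298

0.844223


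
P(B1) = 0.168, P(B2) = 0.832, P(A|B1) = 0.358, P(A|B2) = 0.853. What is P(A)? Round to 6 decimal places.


P(A) = P(A|B1)*P(B1) + P(A|B2)*P(B2)
P(A|B1)*P(B1) = 0.358 * 0.168 = 0.060144
P(A|B2)*P(B2) = 0.853 * 0.832 = 0.709696
P(A) = 0.060144 + 0.709696 = 0.76984

0.769840


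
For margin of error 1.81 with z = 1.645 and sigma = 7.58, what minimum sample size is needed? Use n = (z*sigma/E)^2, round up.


z*sigma/E = 1.645 * 7.58 / 1.81 ≈ 6.889006
(z*sigma/E)^2 ≈ 47.458397
round up: n = 48

48


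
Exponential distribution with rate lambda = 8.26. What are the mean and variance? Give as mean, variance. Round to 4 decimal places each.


mean = 1/lam, var = 1/lam^2
mean = 1 / 8.26 = 50/413 ≈ 0.121065
lam^2 = 8.26^2 = 68.2276
var = 1 / 68.2276 ≈ 0.014657

0.1211, 0.0147


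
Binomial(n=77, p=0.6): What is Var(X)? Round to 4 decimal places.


Var = n*p*(1-p) = 77 * 0.6 * 0.4 = 18.48

18.4800


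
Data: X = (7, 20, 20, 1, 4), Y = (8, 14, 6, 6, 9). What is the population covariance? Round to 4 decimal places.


Cov = (1/n)*sum((xi-xbar)(yi-ybar))
n = 5, xbar = 52/5 = 10.4, ybar = 43/5 = 8.6
sum((xi-xbar)(yi-ybar)) = 50.8
Cov = 50.8 / 5 = 10.16

10.1600


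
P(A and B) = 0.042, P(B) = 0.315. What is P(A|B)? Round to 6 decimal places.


P(A|B) = P(A and B) / P(B) = 0.042 / 0.315 = 2/15 ≈ 0.13333333

0.133333


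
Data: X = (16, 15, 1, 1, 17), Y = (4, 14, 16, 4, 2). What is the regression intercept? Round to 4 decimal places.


a = ybar - b*xbar, where b = sum((xi-xbar)(yi-ybar)) / sum((xi-xbar)^2)
n = 5, xbar = 50/5 = 10, ybar = 40/5 = 8
Sxy = sum((xi-xbar)(yi-ybar)) = -72
Sxx = sum((xi-xbar)^2) = 272
b = Sxy / Sxx = -9/34 ≈ -0.264706
a = 8 - (-0.264706) * 10 = 181/17 ≈ 10.647059

10.6471


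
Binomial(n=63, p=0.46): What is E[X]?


E[X] = n*p = 63 * 0.46 = 28.98

28.98


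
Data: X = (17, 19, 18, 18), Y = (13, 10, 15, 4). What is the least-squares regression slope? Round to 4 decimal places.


b = sum((xi-xbar)(yi-ybar)) / sum((xi-xbar)^2)
n = 4, xbar = 72/4 = 18, ybar = 42/4 = 10.5
Sxy = sum((xi-xbar)(yi-ybar)) = -3
Sxx = sum((xi-xbar)^2) = 2
b = Sxy / Sxx = -1.5

-1.5000


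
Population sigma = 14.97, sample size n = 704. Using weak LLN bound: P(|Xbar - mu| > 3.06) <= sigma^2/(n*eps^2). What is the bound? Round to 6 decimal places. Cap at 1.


bound = min(1, sigma^2/(n*eps^2))
sigma^2 = 14.97^2 = 224.1009
n*eps^2 = 704 * 3.06^2 = 704 * 9.3636 = 6591.9744
sigma^2/(n*eps^2) = 224.1009 / 6591.9744 ≈ 0.03399602

0.033996


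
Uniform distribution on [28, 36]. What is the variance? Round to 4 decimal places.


Var = (b-a)^2 / 12
(b-a)^2 = (36 - 28)^2 = 64
Var = 64/12 ≈ 5.333333

5.3333


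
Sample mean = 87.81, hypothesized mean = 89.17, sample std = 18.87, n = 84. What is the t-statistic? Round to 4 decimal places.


t = (xbar - mu0) / (s/sqrt(n))
xbar - mu0 = 87.81 - 89.17 = -1.36
sqrt(84) ≈ 9.16515139
s/sqrt(n) = 18.87 / 9.16515139 ≈ 2.05888579
t = -1.36 / 2.05888579 ≈ -0.660551

-0.6606


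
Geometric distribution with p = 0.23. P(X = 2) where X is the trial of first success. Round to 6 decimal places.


P = (1-p)^(k-1) * p
(1-p)^(k-1) = 0.77^1 = 0.77
P = 0.77 * 0.23 = 0.1771

0.177100


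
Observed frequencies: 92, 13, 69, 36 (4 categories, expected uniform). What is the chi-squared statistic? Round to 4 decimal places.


chi2 = sum((O-E)^2/E), E = total/4
total = 210, E = 210/4 = 52.5
(92 - 52.5)^2 / 52.5 = 1560.25 / 52.5 = 6241/210 ≈ 29.719048
(13 - 52.5)^2 / 52.5 = 1560.25 / 52.5 = 6241/210 ≈ 29.719048
(69 - 52.5)^2 / 52.5 = 272.25 / 52.5 = 363/70 ≈ 5.185714
(36 - 52.5)^2 / 52.5 = 272.25 / 52.5 = 363/70 ≈ 5.185714
chi2 = 1466/21 ≈ 69.809524

69.8095


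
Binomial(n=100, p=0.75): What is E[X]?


E[X] = n*p = 100 * 0.75 = 75

75


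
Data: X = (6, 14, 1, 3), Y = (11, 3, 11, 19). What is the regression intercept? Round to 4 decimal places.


a = ybar - b*xbar, where b = sum((xi-xbar)(yi-ybar)) / sum((xi-xbar)^2)
n = 4, xbar = 24/4 = 6, ybar = 44/4 = 11
Sxy = sum((xi-xbar)(yi-ybar)) = -88
Sxx = sum((xi-xbar)^2) = 98
b = Sxy / Sxx = -44/49 ≈ -0.897959
a = 11 - (-0.897959) * 6 = 803/49 ≈ 16.387755

16.3878


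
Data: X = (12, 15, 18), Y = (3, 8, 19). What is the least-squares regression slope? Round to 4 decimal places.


b = sum((xi-xbar)(yi-ybar)) / sum((xi-xbar)^2)
n = 3, xbar = 45/3 = 15, ybar = 30/3 = 10
Sxy = sum((xi-xbar)(yi-ybar)) = 48
Sxx = sum((xi-xbar)^2) = 18
b = Sxy / Sxx = 8/3 ≈ 2.666667

2.6667


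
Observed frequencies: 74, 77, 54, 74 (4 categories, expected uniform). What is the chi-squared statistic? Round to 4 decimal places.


chi2 = sum((O-E)^2/E), E = total/4
total = 279, E = 279/4 = 69.75
(74 - 69.75)^2 / 69.75 = 18.0625 / 69.75 = 289/1116 ≈ 0.258961
(77 - 69.75)^2 / 69.75 = 52.5625 / 69.75 = 841/1116 ≈ 0.753584
(54 - 69.75)^2 / 69.75 = 248.0625 / 69.75 = 441/124 ≈ 3.556452
(74 - 69.75)^2 / 69.75 = 18.0625 / 69.75 = 289/1116 ≈ 0.258961
chi2 = 449/93 ≈ 4.827957

4.8280


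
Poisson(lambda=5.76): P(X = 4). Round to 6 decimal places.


P = e^(-lam) * lam^k / k!
e^(-5.76) ≈ 0.003151112
lam^k = 5.76^4 ≈ 1100.753142
k! = 4! = 24
P = 0.003151112 * 1100.753142 / 24 ≈ 0.144525

0.144525


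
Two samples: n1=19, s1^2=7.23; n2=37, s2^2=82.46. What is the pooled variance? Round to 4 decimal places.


sp^2 = ((n1-1)*s1^2 + (n2-1)*s2^2)/(n1+n2-2)
(n1-1)*s1^2 = 18 * 7.23 = 130.14
(n2-1)*s2^2 = 36 * 82.46 = 2968.56
numerator = 130.14 + 2968.56 = 3098.7
n1+n2-2 = 54
sp^2 = 3098.7 / 54 = 3443/60 ≈ 57.383333

57.3833


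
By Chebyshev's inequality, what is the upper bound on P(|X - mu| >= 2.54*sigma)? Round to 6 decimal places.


P <= 1/k^2
k^2 = 2.54^2 = 6.4516
1/k^2 = 1 / 6.4516 ≈ 0.15500031

0.155000


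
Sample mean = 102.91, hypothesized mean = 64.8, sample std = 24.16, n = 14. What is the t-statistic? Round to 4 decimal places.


t = (xbar - mu0) / (s/sqrt(n))
xbar - mu0 = 102.91 - 64.8 = 38.11
sqrt(14) ≈ 3.74165739
s/sqrt(n) = 24.16 / 3.74165739 ≈ 6.45703160
t = 38.11 / 6.45703160 ≈ 5.902093

5.9021


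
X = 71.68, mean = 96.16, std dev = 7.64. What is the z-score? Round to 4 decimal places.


z = (X - mu) / sigma
X - mu = 71.68 - 96.16 = -24.48
z = -24.48 / 7.64 = -612/191 ≈ -3.204188

-3.2042


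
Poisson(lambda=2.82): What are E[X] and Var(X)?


E[X] = Var(X) = lambda = 2.82

2.82, 2.82


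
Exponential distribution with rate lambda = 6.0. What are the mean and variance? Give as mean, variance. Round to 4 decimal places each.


mean = 1/lam, var = 1/lam^2
mean = 1 / 6.0 = 1/6 ≈ 0.166667
lam^2 = 6.0^2 = 36
var = 1 / 36 = 1/36 ≈ 0.027778

0.1667, 0.0278


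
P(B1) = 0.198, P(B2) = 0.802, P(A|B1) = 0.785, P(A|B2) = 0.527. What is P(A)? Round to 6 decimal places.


P(A) = P(A|B1)*P(B1) + P(A|B2)*P(B2)
P(A|B1)*P(B1) = 0.785 * 0.198 = 0.15543
P(A|B2)*P(B2) = 0.527 * 0.802 = 0.422654
P(A) = 0.15543 + 0.422654 = 0.578084

0.578084


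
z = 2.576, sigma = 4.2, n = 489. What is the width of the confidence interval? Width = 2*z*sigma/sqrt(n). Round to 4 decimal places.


width = 2*z*sigma/sqrt(n)
2*z*sigma = 2 * 2.576 * 4.2 = 21.6384
sqrt(489) ≈ 22.113344
width = 21.6384 / 22.113344 ≈ 0.978522

0.9785


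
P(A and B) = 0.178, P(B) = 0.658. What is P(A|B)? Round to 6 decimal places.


P(A|B) = P(A and B) / P(B) = 0.178 / 0.658 = 89/329 ≈ 0.27051672

0.270517


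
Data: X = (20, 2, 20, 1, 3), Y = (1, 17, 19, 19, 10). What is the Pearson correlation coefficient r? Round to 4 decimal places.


r = sum((xi-xbar)(yi-ybar)) / sqrt(sum((xi-xbar)^2) * sum((yi-ybar)^2))
n = 5, xbar = 46/5 = 9.2, ybar = 66/5 = 13.2
Sxy = sum((xi-xbar)(yi-ybar)) = -124.2
Sxx = sum((xi-xbar)^2) = 390.8
Syy = sum((yi-ybar)^2) = 240.8
sqrt(Sxx*Syy) ≈ 306.764796
r = Sxy / sqrt(Sxx*Syy) = -124.2 / 306.764796 ≈ -0.404870

-0.4049


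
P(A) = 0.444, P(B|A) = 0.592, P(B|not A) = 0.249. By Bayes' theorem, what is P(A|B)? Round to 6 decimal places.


P(A|B) = P(B|A)*P(A) / P(B), P(B) = P(B|A)*P(A) + P(B|not A)*P(not A)
P(B|A)*P(A) = 0.592 * 0.444 = 0.262848
P(B|not A)*P(not A) = 0.249 * 0.556 = 0.138444
P(B) = 0.262848 + 0.138444 = 0.401292
P(A|B) = 0.262848 / 0.401292 ≈ 0.65500434

0.655004


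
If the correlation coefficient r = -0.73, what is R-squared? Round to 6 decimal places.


R^2 = r^2 = (-0.73)^2 = 0.5329

0.532900


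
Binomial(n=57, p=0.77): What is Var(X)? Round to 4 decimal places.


Var = n*p*(1-p) = 57 * 0.77 * 0.23 = 10.0947

10.0947


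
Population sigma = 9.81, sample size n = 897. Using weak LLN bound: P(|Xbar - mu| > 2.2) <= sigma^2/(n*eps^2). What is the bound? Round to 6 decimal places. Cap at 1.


bound = min(1, sigma^2/(n*eps^2))
sigma^2 = 9.81^2 = 96.2361
n*eps^2 = 897 * 2.2^2 = 897 * 4.84 = 4341.48
sigma^2/(n*eps^2) = 96.2361 / 4341.48 ≈ 0.02216666

0.022167


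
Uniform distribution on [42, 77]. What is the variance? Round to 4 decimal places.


Var = (b-a)^2 / 12
(b-a)^2 = (77 - 42)^2 = 1225
Var = 1225/12 ≈ 102.083333

102.0833


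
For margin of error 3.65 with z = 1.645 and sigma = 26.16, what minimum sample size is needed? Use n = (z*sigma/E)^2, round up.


z*sigma/E = 1.645 * 26.16 / 3.65 = 107583/9125 ≈ 11.789918
(z*sigma/E)^2 ≈ 139.002162
round up: n = 140

140


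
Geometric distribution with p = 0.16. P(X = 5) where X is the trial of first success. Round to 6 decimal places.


P = (1-p)^(k-1) * p
(1-p)^(k-1) = 0.84^4 ≈ 0.4978714
P = 0.4978714 * 0.16 ≈ 0.07965942

0.079659


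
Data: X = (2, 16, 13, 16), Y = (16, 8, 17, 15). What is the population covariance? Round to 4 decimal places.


Cov = (1/n)*sum((xi-xbar)(yi-ybar))
n = 4, xbar = 47/4 = 11.75, ybar = 56/4 = 14
sum((xi-xbar)(yi-ybar)) = -37
Cov = -37 / 4 = -9.25

-9.2500


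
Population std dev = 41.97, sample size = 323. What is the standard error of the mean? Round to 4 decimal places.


SE = sigma / sqrt(n)
sqrt(323) ≈ 17.972201
SE = 41.97 / 17.972201 ≈ 2.335273

2.3353


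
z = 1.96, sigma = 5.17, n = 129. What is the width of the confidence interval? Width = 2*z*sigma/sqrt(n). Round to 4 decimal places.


width = 2*z*sigma/sqrt(n)
2*z*sigma = 2 * 1.96 * 5.17 = 20.2664
sqrt(129) ≈ 11.357817
width = 20.2664 / 11.357817 ≈ 1.784357

1.7844


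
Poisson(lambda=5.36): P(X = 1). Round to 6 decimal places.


P = e^(-lam) * lam^k / k!
e^(-5.36) ≈ 0.004700906
lam^k = 5.36^1 = 5.36
k! = 1! = 1
P = 0.004700906 * 5.36 / 1 ≈ 0.025197

0.025197


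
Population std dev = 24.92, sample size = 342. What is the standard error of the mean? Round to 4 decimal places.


SE = sigma / sqrt(n)
sqrt(342) ≈ 18.493242
SE = 24.92 / 18.493242 ≈ 1.347519

1.3475


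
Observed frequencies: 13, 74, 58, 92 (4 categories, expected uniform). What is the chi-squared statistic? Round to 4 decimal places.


chi2 = sum((O-E)^2/E), E = total/4
total = 237, E = 237/4 = 59.25
(13 - 59.25)^2 / 59.25 = 2139.0625 / 59.25 = 34225/948 ≈ 36.102321
(74 - 59.25)^2 / 59.25 = 217.5625 / 59.25 = 3481/948 ≈ 3.671941
(58 - 59.25)^2 / 59.25 = 1.5625 / 59.25 = 25/948 ≈ 0.026371
(92 - 59.25)^2 / 59.25 = 1072.5625 / 59.25 = 17161/948 ≈ 18.102321
chi2 = 13723/237 ≈ 57.902954

57.9030


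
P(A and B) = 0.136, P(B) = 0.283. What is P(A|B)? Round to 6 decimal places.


P(A|B) = P(A and B) / P(B) = 0.136 / 0.283 = 136/283 ≈ 0.48056537

0.480565


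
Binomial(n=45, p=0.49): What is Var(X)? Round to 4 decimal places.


Var = n*p*(1-p) = 45 * 0.49 * 0.51 = 11.2455

11.2455


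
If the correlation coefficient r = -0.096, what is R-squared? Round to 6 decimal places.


R^2 = r^2 = (-0.096)^2 = 0.009216

0.009216


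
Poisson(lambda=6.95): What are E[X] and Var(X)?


E[X] = Var(X) = lambda = 6.95

6.95, 6.95


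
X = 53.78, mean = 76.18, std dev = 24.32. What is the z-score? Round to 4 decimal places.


z = (X - mu) / sigma
X - mu = 53.78 - 76.18 = -22.4
z = -22.4 / 24.32 = -35/38 ≈ -0.921053

-0.9211


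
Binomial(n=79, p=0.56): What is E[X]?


E[X] = n*p = 79 * 0.56 = 44.24

44.24


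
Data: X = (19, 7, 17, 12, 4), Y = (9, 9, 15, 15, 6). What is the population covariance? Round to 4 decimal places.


Cov = (1/n)*sum((xi-xbar)(yi-ybar))
n = 5, xbar = 59/5 = 11.8, ybar = 54/5 = 10.8
sum((xi-xbar)(yi-ybar)) = 55.8
Cov = 55.8 / 5 = 11.16

11.1600


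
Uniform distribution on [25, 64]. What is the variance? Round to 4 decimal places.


Var = (b-a)^2 / 12
(b-a)^2 = (64 - 25)^2 = 1521
Var = 1521/12 = 126.75

126.7500


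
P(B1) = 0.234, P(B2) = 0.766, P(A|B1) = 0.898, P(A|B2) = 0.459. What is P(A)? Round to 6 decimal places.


P(A) = P(A|B1)*P(B1) + P(A|B2)*P(B2)
P(A|B1)*P(B1) = 0.898 * 0.234 = 0.210132
P(A|B2)*P(B2) = 0.459 * 0.766 = 0.351594
P(A) = 0.210132 + 0.351594 = 0.561726

0.561726


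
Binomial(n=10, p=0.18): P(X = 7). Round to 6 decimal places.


P = C(n,k) * p^k * (1-p)^(n-k)
C(10,7) = 120
p^k = 0.18^7 ≈ 0.000006122200
(1-p)^(n-k) = 0.82^3 = 0.551368
P = 120 * 0.000006122200 * 0.551368 ≈ 0.000405

0.000405


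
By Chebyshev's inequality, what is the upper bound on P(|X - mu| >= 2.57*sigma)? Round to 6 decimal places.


P <= 1/k^2
k^2 = 2.57^2 = 6.6049
1/k^2 = 1 / 6.6049 ≈ 0.15140275

0.151403


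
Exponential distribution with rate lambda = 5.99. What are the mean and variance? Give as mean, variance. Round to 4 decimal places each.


mean = 1/lam, var = 1/lam^2
mean = 1 / 5.99 = 100/599 ≈ 0.166945
lam^2 = 5.99^2 = 35.8801
var = 1 / 35.8801 ≈ 0.027871

0.1669, 0.0279


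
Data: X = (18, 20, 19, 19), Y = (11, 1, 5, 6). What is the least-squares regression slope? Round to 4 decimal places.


b = sum((xi-xbar)(yi-ybar)) / sum((xi-xbar)^2)
n = 4, xbar = 76/4 = 19, ybar = 23/4 = 5.75
Sxy = sum((xi-xbar)(yi-ybar)) = -10
Sxx = sum((xi-xbar)^2) = 2
b = Sxy / Sxx = -5

-5.0000


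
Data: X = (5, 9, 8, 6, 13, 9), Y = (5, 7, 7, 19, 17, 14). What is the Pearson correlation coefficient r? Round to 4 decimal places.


r = sum((xi-xbar)(yi-ybar)) / sqrt(sum((xi-xbar)^2) * sum((yi-ybar)^2))
n = 6, xbar = 50/6 = 25/3 ≈ 8.333333, ybar = 69/6 = 11.5
Sxy = sum((xi-xbar)(yi-ybar)) = 30
Sxx = sum((xi-xbar)^2) = 118/3 ≈ 39.333333
Syy = sum((yi-ybar)^2) = 175.5
sqrt(Sxx*Syy) ≈ 83.084295
r = Sxy / sqrt(Sxx*Syy) = 30 / 83.084295 ≈ 0.361079

0.3611


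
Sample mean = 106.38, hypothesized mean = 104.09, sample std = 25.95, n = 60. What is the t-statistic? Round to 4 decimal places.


t = (xbar - mu0) / (s/sqrt(n))
xbar - mu0 = 106.38 - 104.09 = 2.29
sqrt(60) ≈ 7.74596669
s/sqrt(n) = 25.95 / 7.74596669 ≈ 3.35013059
t = 2.29 / 3.35013059 ≈ 0.683555

0.6836


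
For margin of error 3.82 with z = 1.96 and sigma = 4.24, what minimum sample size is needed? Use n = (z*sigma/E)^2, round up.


z*sigma/E = 1.96 * 4.24 / 3.82 = 10388/4775 ≈ 2.175497
(z*sigma/E)^2 ≈ 4.732789
round up: n = 5

5


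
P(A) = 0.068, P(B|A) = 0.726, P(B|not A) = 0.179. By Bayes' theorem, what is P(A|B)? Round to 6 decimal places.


P(A|B) = P(B|A)*P(A) / P(B), P(B) = P(B|A)*P(A) + P(B|not A)*P(not A)
P(B|A)*P(A) = 0.726 * 0.068 = 0.049368
P(B|not A)*P(not A) = 0.179 * 0.932 = 0.166828
P(B) = 0.049368 + 0.166828 = 0.216196
P(A|B) = 0.049368 / 0.216196 ≈ 0.22834835

0.228348


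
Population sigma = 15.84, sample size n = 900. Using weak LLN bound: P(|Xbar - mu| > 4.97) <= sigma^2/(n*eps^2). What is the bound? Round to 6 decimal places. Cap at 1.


bound = min(1, sigma^2/(n*eps^2))
sigma^2 = 15.84^2 = 250.9056
n*eps^2 = 900 * 4.97^2 = 900 * 24.7009 = 22230.81
sigma^2/(n*eps^2) = 250.9056 / 22230.81 ≈ 0.01128639

0.011286


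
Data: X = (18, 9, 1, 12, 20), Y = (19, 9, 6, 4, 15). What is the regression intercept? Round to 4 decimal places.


a = ybar - b*xbar, where b = sum((xi-xbar)(yi-ybar)) / sum((xi-xbar)^2)
n = 5, xbar = 60/5 = 12, ybar = 53/5 = 10.6
Sxy = sum((xi-xbar)(yi-ybar)) = 141
Sxx = sum((xi-xbar)^2) = 230
b = Sxy / Sxx = 141/230 ≈ 0.613043
a = 10.6 - 0.613043 * 12 = 373/115 ≈ 3.243478

3.2435


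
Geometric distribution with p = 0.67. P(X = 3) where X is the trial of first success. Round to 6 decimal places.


P = (1-p)^(k-1) * p
(1-p)^(k-1) = 0.33^2 = 0.1089
P = 0.1089 * 0.67 = 0.072963

0.072963


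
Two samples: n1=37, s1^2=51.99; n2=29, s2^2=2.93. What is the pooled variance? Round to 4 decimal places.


sp^2 = ((n1-1)*s1^2 + (n2-1)*s2^2)/(n1+n2-2)
(n1-1)*s1^2 = 36 * 51.99 = 1871.64
(n2-1)*s2^2 = 28 * 2.93 = 82.04
numerator = 1871.64 + 82.04 = 1953.68
n1+n2-2 = 64
sp^2 = 1953.68 / 64 = 30.52625

30.5263


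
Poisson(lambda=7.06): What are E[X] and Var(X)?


E[X] = Var(X) = lambda = 7.06

7.06, 7.06


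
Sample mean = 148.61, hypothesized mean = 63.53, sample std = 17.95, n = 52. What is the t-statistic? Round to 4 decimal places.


t = (xbar - mu0) / (s/sqrt(n))
xbar - mu0 = 148.61 - 63.53 = 85.08
sqrt(52) ≈ 7.21110255
s/sqrt(n) = 17.95 / 7.21110255 ≈ 2.48921713
t = 85.08 / 2.48921713 ≈ 34.179421

34.1794


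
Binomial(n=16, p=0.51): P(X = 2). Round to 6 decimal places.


P = C(n,k) * p^k * (1-p)^(n-k)
C(16,2) = 120
p^k = 0.51^2 = 0.2601
(1-p)^(n-k) = 0.49^14 ≈ 0.00004599865
P = 120 * 0.2601 * 0.00004599865 ≈ 0.001436

0.001436


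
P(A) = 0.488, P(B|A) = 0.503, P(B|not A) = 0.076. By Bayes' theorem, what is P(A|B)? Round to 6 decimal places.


P(A|B) = P(B|A)*P(A) / P(B), P(B) = P(B|A)*P(A) + P(B|not A)*P(not A)
P(B|A)*P(A) = 0.503 * 0.488 = 0.245464
P(B|not A)*P(not A) = 0.076 * 0.512 = 0.038912
P(B) = 0.245464 + 0.038912 = 0.284376
P(A|B) = 0.245464 / 0.284376 ≈ 0.86316707

0.863167


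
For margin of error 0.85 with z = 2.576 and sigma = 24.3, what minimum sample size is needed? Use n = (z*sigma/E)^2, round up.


z*sigma/E = 2.576 * 24.3 / 0.85 = 156492/2125 ≈ 73.643294
(z*sigma/E)^2 ≈ 5423.334768
round up: n = 5424

5424


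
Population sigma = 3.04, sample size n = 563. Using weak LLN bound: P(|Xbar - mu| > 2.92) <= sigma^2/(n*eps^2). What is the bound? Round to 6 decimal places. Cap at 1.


bound = min(1, sigma^2/(n*eps^2))
sigma^2 = 3.04^2 = 9.2416
n*eps^2 = 563 * 2.92^2 = 563 * 8.5264 = 4800.3632
sigma^2/(n*eps^2) = 9.2416 / 4800.3632 ≈ 0.00192519

0.001925


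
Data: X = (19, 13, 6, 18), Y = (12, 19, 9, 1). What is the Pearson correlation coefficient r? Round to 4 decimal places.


r = sum((xi-xbar)(yi-ybar)) / sqrt(sum((xi-xbar)^2) * sum((yi-ybar)^2))
n = 4, xbar = 56/4 = 14, ybar = 41/4 = 10.25
Sxy = sum((xi-xbar)(yi-ybar)) = -27
Sxx = sum((xi-xbar)^2) = 106
Syy = sum((yi-ybar)^2) = 166.75
sqrt(Sxx*Syy) ≈ 132.949238
r = Sxy / sqrt(Sxx*Syy) = -27 / 132.949238 ≈ -0.203085

-0.2031


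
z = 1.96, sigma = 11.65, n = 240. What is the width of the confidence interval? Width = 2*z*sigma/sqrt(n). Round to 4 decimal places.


width = 2*z*sigma/sqrt(n)
2*z*sigma = 2 * 1.96 * 11.65 = 45.668
sqrt(240) ≈ 15.491933
width = 45.668 / 15.491933 ≈ 2.947857

2.9479


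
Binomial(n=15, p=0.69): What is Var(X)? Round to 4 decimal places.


Var = n*p*(1-p) = 15 * 0.69 * 0.31 = 3.2085

3.2085


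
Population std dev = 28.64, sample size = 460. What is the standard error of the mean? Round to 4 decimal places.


SE = sigma / sqrt(n)
sqrt(460) ≈ 21.447611
SE = 28.64 / 21.447611 ≈ 1.335347

1.3353
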